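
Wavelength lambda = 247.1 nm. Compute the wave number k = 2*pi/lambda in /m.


k = 2 * pi / lambda
= 6.2832 / (247.1e-9)
= 6.2832 / 2.4710e-07
= 2.5428e+07 /m

2.5428e+07


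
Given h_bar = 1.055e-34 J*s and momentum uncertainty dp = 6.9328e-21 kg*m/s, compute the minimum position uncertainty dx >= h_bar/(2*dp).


dx = h_bar / (2 * dp)
= 1.055e-34 / (2 * 6.9328e-21)
= 1.055e-34 / 1.3866e-20
= 7.6088e-15 m

7.6088e-15


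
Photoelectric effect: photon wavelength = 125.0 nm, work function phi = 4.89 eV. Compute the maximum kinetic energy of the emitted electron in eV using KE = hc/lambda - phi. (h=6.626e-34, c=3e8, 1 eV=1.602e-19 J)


E_photon = hc / lambda
= (6.626e-34)(3e8) / (125.0e-9)
= 1.5902e-18 J
= 9.9266 eV
KE = E_photon - phi
= 9.9266 - 4.89
= 5.0366 eV

5.0366


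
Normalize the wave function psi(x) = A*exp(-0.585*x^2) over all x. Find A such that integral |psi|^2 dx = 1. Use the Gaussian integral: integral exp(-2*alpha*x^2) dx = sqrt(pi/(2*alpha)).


integral |psi|^2 dx = A^2 * sqrt(pi/(2*alpha)) = 1
A^2 = sqrt(2*alpha/pi)
= sqrt(2 * 0.585 / pi)
= 0.610264
A = sqrt(0.610264)
= 0.7812

0.7812


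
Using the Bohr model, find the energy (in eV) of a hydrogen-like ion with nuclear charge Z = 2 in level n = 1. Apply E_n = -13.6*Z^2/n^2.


E_n = -13.6 * Z^2 / n^2
= -13.6 * 2^2 / 1^2
= -13.6 * 4 / 1
= -54.4 eV

-54.4


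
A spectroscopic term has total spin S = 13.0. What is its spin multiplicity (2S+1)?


Spin multiplicity = 2S + 1
= 2 * 13.0 + 1
= 26.0 + 1
= 27

27


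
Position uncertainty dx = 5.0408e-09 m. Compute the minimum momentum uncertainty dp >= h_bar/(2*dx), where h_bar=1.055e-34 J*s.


dp = h_bar / (2 * dx)
= 1.055e-34 / (2 * 5.0408e-09)
= 1.055e-34 / 1.0082e-08
= 1.0465e-26 kg*m/s

1.0465e-26


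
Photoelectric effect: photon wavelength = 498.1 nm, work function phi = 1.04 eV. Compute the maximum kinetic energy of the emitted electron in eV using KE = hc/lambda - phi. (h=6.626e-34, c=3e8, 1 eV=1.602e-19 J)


E_photon = hc / lambda
= (6.626e-34)(3e8) / (498.1e-9)
= 3.9908e-19 J
= 2.4911 eV
KE = E_photon - phi
= 2.4911 - 1.04
= 1.4511 eV

1.4511


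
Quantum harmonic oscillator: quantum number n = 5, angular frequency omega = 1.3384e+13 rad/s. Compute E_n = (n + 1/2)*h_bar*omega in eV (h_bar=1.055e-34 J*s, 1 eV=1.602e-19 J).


E = (n + 1/2) * h_bar * omega
= (5 + 0.5) * 1.055e-34 * 1.3384e+13
= 5.5 * 1.4120e-21
= 7.7661e-21 J
= 0.0485 eV

0.0485


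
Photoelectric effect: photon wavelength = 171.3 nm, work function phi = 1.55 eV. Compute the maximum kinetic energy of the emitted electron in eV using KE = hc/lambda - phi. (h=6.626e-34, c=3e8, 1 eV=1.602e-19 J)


E_photon = hc / lambda
= (6.626e-34)(3e8) / (171.3e-9)
= 1.1604e-18 J
= 7.2436 eV
KE = E_photon - phi
= 7.2436 - 1.55
= 5.6936 eV

5.6936


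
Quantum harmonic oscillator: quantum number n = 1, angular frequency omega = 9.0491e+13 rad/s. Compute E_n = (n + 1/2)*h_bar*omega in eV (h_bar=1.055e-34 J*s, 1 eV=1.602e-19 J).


E = (n + 1/2) * h_bar * omega
= (1 + 0.5) * 1.055e-34 * 9.0491e+13
= 1.5 * 9.5468e-21
= 1.4320e-20 J
= 0.0894 eV

0.0894


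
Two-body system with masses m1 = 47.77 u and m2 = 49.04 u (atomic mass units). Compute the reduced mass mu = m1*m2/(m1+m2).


mu = m1 * m2 / (m1 + m2)
= 47.77 * 49.04 / (47.77 + 49.04)
= 2342.6408 / 96.81
= 24.1983 u

24.1983


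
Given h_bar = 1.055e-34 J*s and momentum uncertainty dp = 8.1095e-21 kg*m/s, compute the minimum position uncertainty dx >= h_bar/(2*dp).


dx = h_bar / (2 * dp)
= 1.055e-34 / (2 * 8.1095e-21)
= 1.055e-34 / 1.6219e-20
= 6.5047e-15 m

6.5047e-15


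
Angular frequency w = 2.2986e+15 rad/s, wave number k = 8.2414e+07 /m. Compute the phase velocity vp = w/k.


vp = w / k
= 2.2986e+15 / 8.2414e+07
= 2.7891e+07 m/s

2.7891e+07


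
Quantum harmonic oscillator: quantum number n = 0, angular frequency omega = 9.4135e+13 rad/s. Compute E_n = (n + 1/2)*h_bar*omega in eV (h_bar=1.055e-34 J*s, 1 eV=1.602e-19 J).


E = (n + 1/2) * h_bar * omega
= (0 + 0.5) * 1.055e-34 * 9.4135e+13
= 0.5 * 9.9312e-21
= 4.9656e-21 J
= 0.031 eV

0.031


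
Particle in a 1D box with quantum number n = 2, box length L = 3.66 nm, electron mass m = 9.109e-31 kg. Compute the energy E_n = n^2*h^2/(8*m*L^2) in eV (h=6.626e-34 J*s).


E = n^2 * h^2 / (8 * m * L^2)
= 2^2 * (6.626e-34)^2 / (8 * 9.109e-31 * (3.66e-9)^2)
= 4 * 4.3904e-67 / (8 * 9.109e-31 * 1.3396e-17)
= 1.7990e-20 J
= 0.1123 eV

0.1123


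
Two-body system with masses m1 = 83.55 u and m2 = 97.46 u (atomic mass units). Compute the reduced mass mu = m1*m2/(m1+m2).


mu = m1 * m2 / (m1 + m2)
= 83.55 * 97.46 / (83.55 + 97.46)
= 8142.783 / 181.01
= 44.9853 u

44.9853


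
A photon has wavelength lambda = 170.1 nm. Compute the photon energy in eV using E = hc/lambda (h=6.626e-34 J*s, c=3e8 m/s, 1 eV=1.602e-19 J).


E = hc / lambda
= (6.626e-34)(3e8) / (170.1e-9)
= 1.9878e-25 / 1.7010e-07
= 1.1686e-18 J
Converting to eV: 1.1686e-18 / 1.602e-19
= 7.2947 eV

7.2947


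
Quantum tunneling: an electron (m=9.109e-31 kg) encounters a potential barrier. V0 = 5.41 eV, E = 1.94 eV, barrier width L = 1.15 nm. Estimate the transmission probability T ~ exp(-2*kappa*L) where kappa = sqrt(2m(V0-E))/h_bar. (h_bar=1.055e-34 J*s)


V0 - E = 3.47 eV = 5.5589e-19 J
kappa = sqrt(2 * m * (V0-E)) / h_bar
= sqrt(2 * 9.109e-31 * 5.5589e-19) / 1.055e-34
= 9.5388e+09 /m
2*kappa*L = 2 * 9.5388e+09 * 1.15e-9
= 21.9392
T = exp(-21.9392) = 2.964190e-10

2.964190e-10


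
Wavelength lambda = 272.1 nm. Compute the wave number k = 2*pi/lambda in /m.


k = 2 * pi / lambda
= 6.2832 / (272.1e-9)
= 6.2832 / 2.7210e-07
= 2.3091e+07 /m

2.3091e+07


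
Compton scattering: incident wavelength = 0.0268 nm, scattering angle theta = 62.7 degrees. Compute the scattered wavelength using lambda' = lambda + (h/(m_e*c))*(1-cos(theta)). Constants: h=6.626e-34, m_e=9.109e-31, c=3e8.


Compton wavelength: h/(m_e*c) = 2.4247e-12 m
d_lambda = 2.4247e-12 * (1 - cos(62.7 deg))
= 2.4247e-12 * 0.54135
= 1.3126e-12 m = 0.001313 nm
lambda' = 0.0268 + 0.001313
= 0.028113 nm

0.028113


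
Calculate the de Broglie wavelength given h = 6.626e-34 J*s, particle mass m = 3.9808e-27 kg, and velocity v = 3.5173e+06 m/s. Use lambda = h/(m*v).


lambda = h / (m * v)
= 6.626e-34 / (3.9808e-27 * 3.5173e+06)
= 6.626e-34 / 1.4002e-20
= 4.7323e-14 m

4.7323e-14


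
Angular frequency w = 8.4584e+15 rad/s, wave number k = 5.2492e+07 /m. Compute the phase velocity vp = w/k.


vp = w / k
= 8.4584e+15 / 5.2492e+07
= 1.6114e+08 m/s

1.6114e+08


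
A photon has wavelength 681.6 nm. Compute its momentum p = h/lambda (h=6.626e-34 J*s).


p = h / lambda
= 6.626e-34 / (681.6e-9)
= 6.626e-34 / 6.8160e-07
= 9.7212e-28 kg*m/s

9.7212e-28


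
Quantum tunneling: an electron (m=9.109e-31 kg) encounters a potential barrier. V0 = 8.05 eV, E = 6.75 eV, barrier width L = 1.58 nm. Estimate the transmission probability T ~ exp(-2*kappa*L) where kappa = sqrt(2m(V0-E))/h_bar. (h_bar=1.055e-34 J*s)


V0 - E = 1.3 eV = 2.0826e-19 J
kappa = sqrt(2 * m * (V0-E)) / h_bar
= sqrt(2 * 9.109e-31 * 2.0826e-19) / 1.055e-34
= 5.8385e+09 /m
2*kappa*L = 2 * 5.8385e+09 * 1.58e-9
= 18.4496
T = exp(-18.4496) = 9.714557e-09

9.714557e-09


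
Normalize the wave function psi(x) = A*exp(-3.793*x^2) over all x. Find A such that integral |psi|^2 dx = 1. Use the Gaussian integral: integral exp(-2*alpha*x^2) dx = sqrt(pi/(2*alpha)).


integral |psi|^2 dx = A^2 * sqrt(pi/(2*alpha)) = 1
A^2 = sqrt(2*alpha/pi)
= sqrt(2 * 3.793 / pi)
= 1.55393
A = sqrt(1.55393)
= 1.2466

1.2466


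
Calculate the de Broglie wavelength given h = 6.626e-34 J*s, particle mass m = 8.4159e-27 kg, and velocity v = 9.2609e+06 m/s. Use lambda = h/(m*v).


lambda = h / (m * v)
= 6.626e-34 / (8.4159e-27 * 9.2609e+06)
= 6.626e-34 / 7.7939e-20
= 8.5015e-15 m

8.5015e-15


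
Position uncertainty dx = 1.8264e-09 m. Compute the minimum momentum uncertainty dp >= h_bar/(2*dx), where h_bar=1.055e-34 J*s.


dp = h_bar / (2 * dx)
= 1.055e-34 / (2 * 1.8264e-09)
= 1.055e-34 / 3.6528e-09
= 2.8882e-26 kg*m/s

2.8882e-26


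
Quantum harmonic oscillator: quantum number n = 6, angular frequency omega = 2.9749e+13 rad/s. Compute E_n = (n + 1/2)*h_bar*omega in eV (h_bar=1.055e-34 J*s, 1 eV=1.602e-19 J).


E = (n + 1/2) * h_bar * omega
= (6 + 0.5) * 1.055e-34 * 2.9749e+13
= 6.5 * 3.1385e-21
= 2.0400e-20 J
= 0.1273 eV

0.1273


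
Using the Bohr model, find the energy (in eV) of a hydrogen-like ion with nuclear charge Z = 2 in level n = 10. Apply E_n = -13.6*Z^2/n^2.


E_n = -13.6 * Z^2 / n^2
= -13.6 * 2^2 / 10^2
= -13.6 * 4 / 100
= -0.544 eV

-0.544


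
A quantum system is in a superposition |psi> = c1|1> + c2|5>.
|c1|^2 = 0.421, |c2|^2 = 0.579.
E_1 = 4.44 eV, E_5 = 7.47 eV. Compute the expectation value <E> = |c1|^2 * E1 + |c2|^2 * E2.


<E> = |c1|^2 * E1 + |c2|^2 * E2
= 0.421 * 4.44 + 0.579 * 7.47
= 1.8692 + 4.3251
= 6.1944 eV

6.1944


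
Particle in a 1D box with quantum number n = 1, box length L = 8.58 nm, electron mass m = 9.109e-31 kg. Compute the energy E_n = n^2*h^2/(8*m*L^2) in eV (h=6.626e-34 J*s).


E = n^2 * h^2 / (8 * m * L^2)
= 1^2 * (6.626e-34)^2 / (8 * 9.109e-31 * (8.58e-9)^2)
= 1 * 4.3904e-67 / (8 * 9.109e-31 * 7.3616e-17)
= 8.1840e-22 J
= 0.0051 eV

0.0051


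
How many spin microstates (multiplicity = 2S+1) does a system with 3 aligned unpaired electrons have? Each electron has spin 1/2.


Total spin S = N * (1/2) = 3 * 0.5 = 1.5
Spin multiplicity = 2S + 1
= 2 * 1.5 + 1
= 4

4


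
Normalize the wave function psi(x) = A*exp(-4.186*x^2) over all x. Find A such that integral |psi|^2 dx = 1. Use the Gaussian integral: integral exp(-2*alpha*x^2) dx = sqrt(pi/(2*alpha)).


integral |psi|^2 dx = A^2 * sqrt(pi/(2*alpha)) = 1
A^2 = sqrt(2*alpha/pi)
= sqrt(2 * 4.186 / pi)
= 1.632449
A = sqrt(1.632449)
= 1.2777

1.2777


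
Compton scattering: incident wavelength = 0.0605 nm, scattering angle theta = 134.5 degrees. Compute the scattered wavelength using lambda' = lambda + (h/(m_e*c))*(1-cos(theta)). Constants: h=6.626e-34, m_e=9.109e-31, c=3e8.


Compton wavelength: h/(m_e*c) = 2.4247e-12 m
d_lambda = 2.4247e-12 * (1 - cos(134.5 deg))
= 2.4247e-12 * 1.700909
= 4.1242e-12 m = 0.004124 nm
lambda' = 0.0605 + 0.004124
= 0.064624 nm

0.064624


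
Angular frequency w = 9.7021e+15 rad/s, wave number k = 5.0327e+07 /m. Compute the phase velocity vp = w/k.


vp = w / k
= 9.7021e+15 / 5.0327e+07
= 1.9278e+08 m/s

1.9278e+08


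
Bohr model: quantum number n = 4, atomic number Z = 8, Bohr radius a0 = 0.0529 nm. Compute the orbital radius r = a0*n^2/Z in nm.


r = a0 * n^2 / Z
= 0.0529 * 4^2 / 8
= 0.0529 * 16 / 8
= 0.1058 nm

0.1058


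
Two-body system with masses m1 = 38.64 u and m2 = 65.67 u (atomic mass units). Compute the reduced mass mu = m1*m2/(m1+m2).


mu = m1 * m2 / (m1 + m2)
= 38.64 * 65.67 / (38.64 + 65.67)
= 2537.4888 / 104.31
= 24.3264 u

24.3264


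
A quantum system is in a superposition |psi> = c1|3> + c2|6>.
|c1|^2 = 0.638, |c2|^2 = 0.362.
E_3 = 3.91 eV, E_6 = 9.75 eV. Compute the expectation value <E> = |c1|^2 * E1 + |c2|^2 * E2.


<E> = |c1|^2 * E1 + |c2|^2 * E2
= 0.638 * 3.91 + 0.362 * 9.75
= 2.4946 + 3.5295
= 6.0241 eV

6.0241


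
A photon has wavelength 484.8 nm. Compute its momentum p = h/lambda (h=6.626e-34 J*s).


p = h / lambda
= 6.626e-34 / (484.8e-9)
= 6.626e-34 / 4.8480e-07
= 1.3667e-27 kg*m/s

1.3667e-27


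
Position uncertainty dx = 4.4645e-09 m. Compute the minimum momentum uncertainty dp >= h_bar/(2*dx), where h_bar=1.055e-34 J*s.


dp = h_bar / (2 * dx)
= 1.055e-34 / (2 * 4.4645e-09)
= 1.055e-34 / 8.9290e-09
= 1.1815e-26 kg*m/s

1.1815e-26


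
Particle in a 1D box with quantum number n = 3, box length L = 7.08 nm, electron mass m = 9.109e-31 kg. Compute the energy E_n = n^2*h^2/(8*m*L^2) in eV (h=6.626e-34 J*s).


E = n^2 * h^2 / (8 * m * L^2)
= 3^2 * (6.626e-34)^2 / (8 * 9.109e-31 * (7.08e-9)^2)
= 9 * 4.3904e-67 / (8 * 9.109e-31 * 5.0126e-17)
= 1.0817e-20 J
= 0.0675 eV

0.0675


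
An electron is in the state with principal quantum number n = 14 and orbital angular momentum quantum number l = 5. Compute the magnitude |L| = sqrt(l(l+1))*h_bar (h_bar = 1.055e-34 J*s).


L = sqrt(l*(l+1)) * h_bar
= sqrt(5 * 6) * 1.055e-34
= sqrt(30) * 1.055e-34
= 5.4772 * 1.055e-34
= 5.7785e-34 J*s

5.7785e-34


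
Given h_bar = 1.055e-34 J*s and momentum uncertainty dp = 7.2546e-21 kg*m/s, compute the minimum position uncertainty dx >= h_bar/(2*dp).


dx = h_bar / (2 * dp)
= 1.055e-34 / (2 * 7.2546e-21)
= 1.055e-34 / 1.4509e-20
= 7.2712e-15 m

7.2712e-15


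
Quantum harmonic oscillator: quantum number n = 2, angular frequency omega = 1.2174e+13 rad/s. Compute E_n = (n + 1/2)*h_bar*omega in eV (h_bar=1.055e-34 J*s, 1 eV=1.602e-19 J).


E = (n + 1/2) * h_bar * omega
= (2 + 0.5) * 1.055e-34 * 1.2174e+13
= 2.5 * 1.2844e-21
= 3.2109e-21 J
= 0.02 eV

0.02


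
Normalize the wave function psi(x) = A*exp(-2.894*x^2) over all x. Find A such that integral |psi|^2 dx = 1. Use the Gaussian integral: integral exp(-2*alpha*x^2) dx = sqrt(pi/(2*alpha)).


integral |psi|^2 dx = A^2 * sqrt(pi/(2*alpha)) = 1
A^2 = sqrt(2*alpha/pi)
= sqrt(2 * 2.894 / pi)
= 1.357342
A = sqrt(1.357342)
= 1.1651

1.1651


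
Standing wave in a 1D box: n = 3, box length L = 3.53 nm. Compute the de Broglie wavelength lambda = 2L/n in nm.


lambda = 2L / n
= 2 * 3.53 / 3
= 7.06 / 3
= 2.3533 nm

2.3533


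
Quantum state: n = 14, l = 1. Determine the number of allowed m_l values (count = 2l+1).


m_l ranges from -l to +l in integer steps
So m_l goes from -1 to +1
Count = 2l + 1 = 2*1 + 1
= 3

3


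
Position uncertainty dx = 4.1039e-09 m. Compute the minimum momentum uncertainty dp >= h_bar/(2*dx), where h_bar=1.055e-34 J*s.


dp = h_bar / (2 * dx)
= 1.055e-34 / (2 * 4.1039e-09)
= 1.055e-34 / 8.2078e-09
= 1.2854e-26 kg*m/s

1.2854e-26


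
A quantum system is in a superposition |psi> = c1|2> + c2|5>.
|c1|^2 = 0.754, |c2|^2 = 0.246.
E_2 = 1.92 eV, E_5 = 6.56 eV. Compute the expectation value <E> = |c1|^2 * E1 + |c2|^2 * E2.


<E> = |c1|^2 * E1 + |c2|^2 * E2
= 0.754 * 1.92 + 0.246 * 6.56
= 1.4477 + 1.6138
= 3.0614 eV

3.0614


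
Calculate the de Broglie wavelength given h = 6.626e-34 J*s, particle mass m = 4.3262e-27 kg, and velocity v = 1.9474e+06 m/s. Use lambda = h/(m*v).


lambda = h / (m * v)
= 6.626e-34 / (4.3262e-27 * 1.9474e+06)
= 6.626e-34 / 8.4248e-21
= 7.8648e-14 m

7.8648e-14


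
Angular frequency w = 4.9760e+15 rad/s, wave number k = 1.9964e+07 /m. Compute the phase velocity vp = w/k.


vp = w / k
= 4.9760e+15 / 1.9964e+07
= 2.4925e+08 m/s

2.4925e+08


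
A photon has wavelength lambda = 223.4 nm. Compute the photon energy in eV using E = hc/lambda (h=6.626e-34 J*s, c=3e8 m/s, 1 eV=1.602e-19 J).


E = hc / lambda
= (6.626e-34)(3e8) / (223.4e-9)
= 1.9878e-25 / 2.2340e-07
= 8.8979e-19 J
Converting to eV: 8.8979e-19 / 1.602e-19
= 5.5543 eV

5.5543


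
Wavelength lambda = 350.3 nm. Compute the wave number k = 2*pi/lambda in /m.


k = 2 * pi / lambda
= 6.2832 / (350.3e-9)
= 6.2832 / 3.5030e-07
= 1.7937e+07 /m

1.7937e+07


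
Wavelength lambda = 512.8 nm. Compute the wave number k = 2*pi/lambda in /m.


k = 2 * pi / lambda
= 6.2832 / (512.8e-9)
= 6.2832 / 5.1280e-07
= 1.2253e+07 /m

1.2253e+07


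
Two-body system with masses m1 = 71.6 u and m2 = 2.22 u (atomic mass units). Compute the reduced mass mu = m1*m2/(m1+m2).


mu = m1 * m2 / (m1 + m2)
= 71.6 * 2.22 / (71.6 + 2.22)
= 158.952 / 73.82
= 2.1532 u

2.1532


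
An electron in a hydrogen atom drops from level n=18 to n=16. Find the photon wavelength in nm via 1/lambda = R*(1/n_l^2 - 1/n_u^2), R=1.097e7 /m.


1/lambda = R * (1/n_l^2 - 1/n_u^2)
= 1.097e7 * (1/16^2 - 1/18^2)
= 1.097e7 * (0.003906 - 0.003086)
= 1.097e7 * 0.00082
= 8.9935e+03 /m
lambda = 1 / 8.9935e+03 = 111190.9486 nm

111190.9486


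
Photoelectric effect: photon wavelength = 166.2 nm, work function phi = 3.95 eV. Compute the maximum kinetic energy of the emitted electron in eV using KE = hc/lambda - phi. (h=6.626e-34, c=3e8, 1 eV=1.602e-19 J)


E_photon = hc / lambda
= (6.626e-34)(3e8) / (166.2e-9)
= 1.1960e-18 J
= 7.4658 eV
KE = E_photon - phi
= 7.4658 - 3.95
= 3.5158 eV

3.5158


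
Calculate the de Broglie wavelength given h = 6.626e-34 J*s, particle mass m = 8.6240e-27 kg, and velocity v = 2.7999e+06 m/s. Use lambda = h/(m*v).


lambda = h / (m * v)
= 6.626e-34 / (8.6240e-27 * 2.7999e+06)
= 6.626e-34 / 2.4146e-20
= 2.7441e-14 m

2.7441e-14


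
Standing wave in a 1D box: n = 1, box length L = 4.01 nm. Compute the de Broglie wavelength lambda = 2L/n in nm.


lambda = 2L / n
= 2 * 4.01 / 1
= 8.02 / 1
= 8.02 nm

8.02


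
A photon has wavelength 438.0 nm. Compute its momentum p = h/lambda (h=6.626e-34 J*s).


p = h / lambda
= 6.626e-34 / (438.0e-9)
= 6.626e-34 / 4.3800e-07
= 1.5128e-27 kg*m/s

1.5128e-27


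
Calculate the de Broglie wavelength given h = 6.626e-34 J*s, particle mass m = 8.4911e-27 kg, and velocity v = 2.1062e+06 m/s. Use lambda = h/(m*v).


lambda = h / (m * v)
= 6.626e-34 / (8.4911e-27 * 2.1062e+06)
= 6.626e-34 / 1.7884e-20
= 3.7050e-14 m

3.7050e-14


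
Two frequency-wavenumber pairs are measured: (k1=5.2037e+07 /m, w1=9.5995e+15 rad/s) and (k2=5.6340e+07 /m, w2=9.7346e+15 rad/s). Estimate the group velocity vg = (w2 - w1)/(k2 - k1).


vg = (w2 - w1) / (k2 - k1)
= (9.7346e+15 - 9.5995e+15) / (5.6340e+07 - 5.2037e+07)
= 1.3510e+14 / 4.3030e+06
= 3.1397e+07 m/s

3.1397e+07


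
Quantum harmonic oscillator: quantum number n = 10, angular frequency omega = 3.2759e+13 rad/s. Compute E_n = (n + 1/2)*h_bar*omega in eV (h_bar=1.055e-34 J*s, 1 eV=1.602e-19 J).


E = (n + 1/2) * h_bar * omega
= (10 + 0.5) * 1.055e-34 * 3.2759e+13
= 10.5 * 3.4561e-21
= 3.6289e-20 J
= 0.2265 eV

0.2265


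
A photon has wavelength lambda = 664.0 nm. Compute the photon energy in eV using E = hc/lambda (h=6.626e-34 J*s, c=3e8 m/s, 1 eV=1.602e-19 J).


E = hc / lambda
= (6.626e-34)(3e8) / (664.0e-9)
= 1.9878e-25 / 6.6400e-07
= 2.9937e-19 J
Converting to eV: 2.9937e-19 / 1.602e-19
= 1.8687 eV

1.8687


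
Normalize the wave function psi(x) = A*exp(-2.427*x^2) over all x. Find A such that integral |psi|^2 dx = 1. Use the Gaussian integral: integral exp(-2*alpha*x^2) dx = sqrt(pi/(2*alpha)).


integral |psi|^2 dx = A^2 * sqrt(pi/(2*alpha)) = 1
A^2 = sqrt(2*alpha/pi)
= sqrt(2 * 2.427 / pi)
= 1.243011
A = sqrt(1.243011)
= 1.1149

1.1149


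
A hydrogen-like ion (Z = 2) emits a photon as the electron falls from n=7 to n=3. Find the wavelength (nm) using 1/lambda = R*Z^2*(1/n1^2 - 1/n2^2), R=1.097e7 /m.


1/lambda = R * Z^2 * (1/n1^2 - 1/n2^2)
= 1.097e7 * 2^2 * (1/3^2 - 1/7^2)
= 1.097e7 * 4 * (0.111111 - 0.020408)
= 3.9800e+06 /m
lambda = 1 / 3.9800e+06
= 251.2534 nm

251.2534


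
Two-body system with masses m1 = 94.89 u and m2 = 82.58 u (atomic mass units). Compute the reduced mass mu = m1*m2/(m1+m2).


mu = m1 * m2 / (m1 + m2)
= 94.89 * 82.58 / (94.89 + 82.58)
= 7836.0162 / 177.47
= 44.154 u

44.154


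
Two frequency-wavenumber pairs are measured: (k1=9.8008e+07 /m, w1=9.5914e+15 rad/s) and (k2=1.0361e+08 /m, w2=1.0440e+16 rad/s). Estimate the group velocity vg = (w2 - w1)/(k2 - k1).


vg = (w2 - w1) / (k2 - k1)
= (1.0440e+16 - 9.5914e+15) / (1.0361e+08 - 9.8008e+07)
= 8.4860e+14 / 5.6020e+06
= 1.5148e+08 m/s

1.5148e+08


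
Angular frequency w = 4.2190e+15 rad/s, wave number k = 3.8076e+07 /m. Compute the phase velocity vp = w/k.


vp = w / k
= 4.2190e+15 / 3.8076e+07
= 1.1080e+08 m/s

1.1080e+08


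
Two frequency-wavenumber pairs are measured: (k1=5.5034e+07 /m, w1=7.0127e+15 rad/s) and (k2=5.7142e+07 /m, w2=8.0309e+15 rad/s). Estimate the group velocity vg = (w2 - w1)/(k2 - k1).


vg = (w2 - w1) / (k2 - k1)
= (8.0309e+15 - 7.0127e+15) / (5.7142e+07 - 5.5034e+07)
= 1.0182e+15 / 2.1080e+06
= 4.8302e+08 m/s

4.8302e+08


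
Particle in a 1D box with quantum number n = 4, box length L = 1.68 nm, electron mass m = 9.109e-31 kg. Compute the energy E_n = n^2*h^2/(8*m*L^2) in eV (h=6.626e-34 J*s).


E = n^2 * h^2 / (8 * m * L^2)
= 4^2 * (6.626e-34)^2 / (8 * 9.109e-31 * (1.68e-9)^2)
= 16 * 4.3904e-67 / (8 * 9.109e-31 * 2.8224e-18)
= 3.4154e-19 J
= 2.132 eV

2.132


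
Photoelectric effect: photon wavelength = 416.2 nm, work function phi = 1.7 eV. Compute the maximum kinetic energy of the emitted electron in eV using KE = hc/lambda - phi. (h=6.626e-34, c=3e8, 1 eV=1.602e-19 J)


E_photon = hc / lambda
= (6.626e-34)(3e8) / (416.2e-9)
= 4.7761e-19 J
= 2.9813 eV
KE = E_photon - phi
= 2.9813 - 1.7
= 1.2813 eV

1.2813


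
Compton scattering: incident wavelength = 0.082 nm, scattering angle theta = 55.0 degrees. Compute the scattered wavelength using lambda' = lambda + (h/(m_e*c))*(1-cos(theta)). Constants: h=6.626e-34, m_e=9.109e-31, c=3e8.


Compton wavelength: h/(m_e*c) = 2.4247e-12 m
d_lambda = 2.4247e-12 * (1 - cos(55.0 deg))
= 2.4247e-12 * 0.426424
= 1.0340e-12 m = 0.001034 nm
lambda' = 0.082 + 0.001034
= 0.083034 nm

0.083034


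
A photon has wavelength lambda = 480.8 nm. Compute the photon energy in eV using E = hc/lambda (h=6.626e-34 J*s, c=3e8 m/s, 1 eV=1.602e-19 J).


E = hc / lambda
= (6.626e-34)(3e8) / (480.8e-9)
= 1.9878e-25 / 4.8080e-07
= 4.1344e-19 J
Converting to eV: 4.1344e-19 / 1.602e-19
= 2.5807 eV

2.5807


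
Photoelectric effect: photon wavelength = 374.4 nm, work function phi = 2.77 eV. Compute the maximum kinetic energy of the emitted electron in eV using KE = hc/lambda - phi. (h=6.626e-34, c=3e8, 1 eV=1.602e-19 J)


E_photon = hc / lambda
= (6.626e-34)(3e8) / (374.4e-9)
= 5.3093e-19 J
= 3.3142 eV
KE = E_photon - phi
= 3.3142 - 2.77
= 0.5442 eV

0.5442


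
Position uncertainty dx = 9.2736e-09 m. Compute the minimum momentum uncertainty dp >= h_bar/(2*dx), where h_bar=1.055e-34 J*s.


dp = h_bar / (2 * dx)
= 1.055e-34 / (2 * 9.2736e-09)
= 1.055e-34 / 1.8547e-08
= 5.6882e-27 kg*m/s

5.6882e-27


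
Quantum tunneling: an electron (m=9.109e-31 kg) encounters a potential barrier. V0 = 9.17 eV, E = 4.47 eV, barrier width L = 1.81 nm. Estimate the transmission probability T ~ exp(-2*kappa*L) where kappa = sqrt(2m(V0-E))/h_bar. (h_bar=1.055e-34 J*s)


V0 - E = 4.7 eV = 7.5294e-19 J
kappa = sqrt(2 * m * (V0-E)) / h_bar
= sqrt(2 * 9.109e-31 * 7.5294e-19) / 1.055e-34
= 1.1101e+10 /m
2*kappa*L = 2 * 1.1101e+10 * 1.81e-9
= 40.1871
T = exp(-40.1871) = 3.523426e-18

3.523426e-18


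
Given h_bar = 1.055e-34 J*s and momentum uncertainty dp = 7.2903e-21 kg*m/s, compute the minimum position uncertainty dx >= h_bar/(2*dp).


dx = h_bar / (2 * dp)
= 1.055e-34 / (2 * 7.2903e-21)
= 1.055e-34 / 1.4581e-20
= 7.2356e-15 m

7.2356e-15


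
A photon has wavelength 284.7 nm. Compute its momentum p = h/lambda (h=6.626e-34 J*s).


p = h / lambda
= 6.626e-34 / (284.7e-9)
= 6.626e-34 / 2.8470e-07
= 2.3274e-27 kg*m/s

2.3274e-27


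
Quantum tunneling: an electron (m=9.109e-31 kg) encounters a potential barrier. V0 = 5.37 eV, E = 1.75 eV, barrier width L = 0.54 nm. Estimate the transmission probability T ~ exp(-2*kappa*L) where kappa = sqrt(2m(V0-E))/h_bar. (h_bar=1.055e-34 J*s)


V0 - E = 3.62 eV = 5.7992e-19 J
kappa = sqrt(2 * m * (V0-E)) / h_bar
= sqrt(2 * 9.109e-31 * 5.7992e-19) / 1.055e-34
= 9.7428e+09 /m
2*kappa*L = 2 * 9.7428e+09 * 0.54e-9
= 10.5222
T = exp(-10.5222) = 2.693146e-05

2.693146e-05


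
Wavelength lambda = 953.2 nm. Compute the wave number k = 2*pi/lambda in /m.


k = 2 * pi / lambda
= 6.2832 / (953.2e-9)
= 6.2832 / 9.5320e-07
= 6.5917e+06 /m

6.5917e+06


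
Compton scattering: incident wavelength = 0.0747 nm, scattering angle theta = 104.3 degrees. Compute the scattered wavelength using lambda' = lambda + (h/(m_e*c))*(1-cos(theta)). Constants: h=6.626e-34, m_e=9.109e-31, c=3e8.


Compton wavelength: h/(m_e*c) = 2.4247e-12 m
d_lambda = 2.4247e-12 * (1 - cos(104.3 deg))
= 2.4247e-12 * 1.246999
= 3.0236e-12 m = 0.003024 nm
lambda' = 0.0747 + 0.003024
= 0.077724 nm

0.077724


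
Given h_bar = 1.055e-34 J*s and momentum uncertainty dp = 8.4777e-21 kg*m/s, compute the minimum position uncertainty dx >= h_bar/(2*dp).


dx = h_bar / (2 * dp)
= 1.055e-34 / (2 * 8.4777e-21)
= 1.055e-34 / 1.6955e-20
= 6.2222e-15 m

6.2222e-15


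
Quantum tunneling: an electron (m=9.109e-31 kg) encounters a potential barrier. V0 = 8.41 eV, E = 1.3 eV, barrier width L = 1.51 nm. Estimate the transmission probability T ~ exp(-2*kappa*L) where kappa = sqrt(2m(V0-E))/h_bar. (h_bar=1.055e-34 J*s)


V0 - E = 7.11 eV = 1.1390e-18 J
kappa = sqrt(2 * m * (V0-E)) / h_bar
= sqrt(2 * 9.109e-31 * 1.1390e-18) / 1.055e-34
= 1.3654e+10 /m
2*kappa*L = 2 * 1.3654e+10 * 1.51e-9
= 41.2355
T = exp(-41.2355) = 1.234996e-18

1.234996e-18


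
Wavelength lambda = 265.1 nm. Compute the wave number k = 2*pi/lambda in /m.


k = 2 * pi / lambda
= 6.2832 / (265.1e-9)
= 6.2832 / 2.6510e-07
= 2.3701e+07 /m

2.3701e+07


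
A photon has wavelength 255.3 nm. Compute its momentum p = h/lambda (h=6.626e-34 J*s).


p = h / lambda
= 6.626e-34 / (255.3e-9)
= 6.626e-34 / 2.5530e-07
= 2.5954e-27 kg*m/s

2.5954e-27


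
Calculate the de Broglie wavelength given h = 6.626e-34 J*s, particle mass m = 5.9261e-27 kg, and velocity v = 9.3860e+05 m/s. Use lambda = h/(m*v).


lambda = h / (m * v)
= 6.626e-34 / (5.9261e-27 * 9.3860e+05)
= 6.626e-34 / 5.5622e-21
= 1.1912e-13 m

1.1912e-13


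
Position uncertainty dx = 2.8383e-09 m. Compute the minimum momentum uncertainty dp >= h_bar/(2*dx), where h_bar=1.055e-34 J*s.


dp = h_bar / (2 * dx)
= 1.055e-34 / (2 * 2.8383e-09)
= 1.055e-34 / 5.6766e-09
= 1.8585e-26 kg*m/s

1.8585e-26


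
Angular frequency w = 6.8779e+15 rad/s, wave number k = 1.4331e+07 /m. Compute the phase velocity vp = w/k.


vp = w / k
= 6.8779e+15 / 1.4331e+07
= 4.7993e+08 m/s

4.7993e+08


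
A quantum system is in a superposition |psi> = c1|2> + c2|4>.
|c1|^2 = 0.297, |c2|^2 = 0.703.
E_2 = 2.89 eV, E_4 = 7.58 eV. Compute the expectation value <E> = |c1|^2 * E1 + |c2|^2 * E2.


<E> = |c1|^2 * E1 + |c2|^2 * E2
= 0.297 * 2.89 + 0.703 * 7.58
= 0.8583 + 5.3287
= 6.1871 eV

6.1871


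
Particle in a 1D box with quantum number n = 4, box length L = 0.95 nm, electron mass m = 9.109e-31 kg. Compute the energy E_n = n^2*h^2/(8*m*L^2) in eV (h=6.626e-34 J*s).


E = n^2 * h^2 / (8 * m * L^2)
= 4^2 * (6.626e-34)^2 / (8 * 9.109e-31 * (0.95e-9)^2)
= 16 * 4.3904e-67 / (8 * 9.109e-31 * 9.0250e-19)
= 1.0681e-18 J
= 6.6673 eV

6.6673


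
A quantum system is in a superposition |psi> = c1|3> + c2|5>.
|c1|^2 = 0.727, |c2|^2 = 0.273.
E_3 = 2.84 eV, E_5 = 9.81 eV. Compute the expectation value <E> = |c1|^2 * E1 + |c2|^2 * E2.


<E> = |c1|^2 * E1 + |c2|^2 * E2
= 0.727 * 2.84 + 0.273 * 9.81
= 2.0647 + 2.6781
= 4.7428 eV

4.7428


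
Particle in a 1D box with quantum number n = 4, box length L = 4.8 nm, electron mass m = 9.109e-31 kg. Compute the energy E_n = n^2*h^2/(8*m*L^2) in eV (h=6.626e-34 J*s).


E = n^2 * h^2 / (8 * m * L^2)
= 4^2 * (6.626e-34)^2 / (8 * 9.109e-31 * (4.8e-9)^2)
= 16 * 4.3904e-67 / (8 * 9.109e-31 * 2.3040e-17)
= 4.1839e-20 J
= 0.2612 eV

0.2612


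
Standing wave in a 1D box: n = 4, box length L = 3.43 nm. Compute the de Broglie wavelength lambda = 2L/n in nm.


lambda = 2L / n
= 2 * 3.43 / 4
= 6.86 / 4
= 1.715 nm

1.715


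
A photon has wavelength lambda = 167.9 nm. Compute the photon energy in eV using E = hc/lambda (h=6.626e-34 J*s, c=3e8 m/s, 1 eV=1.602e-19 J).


E = hc / lambda
= (6.626e-34)(3e8) / (167.9e-9)
= 1.9878e-25 / 1.6790e-07
= 1.1839e-18 J
Converting to eV: 1.1839e-18 / 1.602e-19
= 7.3903 eV

7.3903


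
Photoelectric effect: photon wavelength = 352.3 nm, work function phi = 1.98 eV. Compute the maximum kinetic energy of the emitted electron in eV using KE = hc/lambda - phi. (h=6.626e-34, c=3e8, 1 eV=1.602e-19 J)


E_photon = hc / lambda
= (6.626e-34)(3e8) / (352.3e-9)
= 5.6424e-19 J
= 3.5221 eV
KE = E_photon - phi
= 3.5221 - 1.98
= 1.5421 eV

1.5421


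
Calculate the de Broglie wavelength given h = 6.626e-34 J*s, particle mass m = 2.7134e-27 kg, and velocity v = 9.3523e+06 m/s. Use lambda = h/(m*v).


lambda = h / (m * v)
= 6.626e-34 / (2.7134e-27 * 9.3523e+06)
= 6.626e-34 / 2.5377e-20
= 2.6111e-14 m

2.6111e-14


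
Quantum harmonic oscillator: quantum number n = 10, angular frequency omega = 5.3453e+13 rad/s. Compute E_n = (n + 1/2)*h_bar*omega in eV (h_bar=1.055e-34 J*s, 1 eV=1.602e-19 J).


E = (n + 1/2) * h_bar * omega
= (10 + 0.5) * 1.055e-34 * 5.3453e+13
= 10.5 * 5.6393e-21
= 5.9213e-20 J
= 0.3696 eV

0.3696


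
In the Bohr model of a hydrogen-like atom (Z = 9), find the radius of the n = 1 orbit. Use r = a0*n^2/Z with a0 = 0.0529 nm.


r = a0 * n^2 / Z
= 0.0529 * 1^2 / 9
= 0.0529 * 1 / 9
= 0.0059 nm

0.0059


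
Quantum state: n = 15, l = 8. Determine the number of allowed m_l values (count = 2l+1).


m_l ranges from -l to +l in integer steps
So m_l goes from -8 to +8
Count = 2l + 1 = 2*8 + 1
= 17

17


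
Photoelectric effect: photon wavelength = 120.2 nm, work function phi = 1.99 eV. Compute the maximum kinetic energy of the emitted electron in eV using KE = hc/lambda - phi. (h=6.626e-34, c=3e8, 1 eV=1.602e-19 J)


E_photon = hc / lambda
= (6.626e-34)(3e8) / (120.2e-9)
= 1.6537e-18 J
= 10.323 eV
KE = E_photon - phi
= 10.323 - 1.99
= 8.333 eV

8.333


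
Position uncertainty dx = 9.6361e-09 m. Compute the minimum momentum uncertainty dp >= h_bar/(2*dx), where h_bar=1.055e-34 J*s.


dp = h_bar / (2 * dx)
= 1.055e-34 / (2 * 9.6361e-09)
= 1.055e-34 / 1.9272e-08
= 5.4742e-27 kg*m/s

5.4742e-27


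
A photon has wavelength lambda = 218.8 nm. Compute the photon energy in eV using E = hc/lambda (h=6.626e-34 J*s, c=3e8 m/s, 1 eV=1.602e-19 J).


E = hc / lambda
= (6.626e-34)(3e8) / (218.8e-9)
= 1.9878e-25 / 2.1880e-07
= 9.0850e-19 J
Converting to eV: 9.0850e-19 / 1.602e-19
= 5.671 eV

5.671


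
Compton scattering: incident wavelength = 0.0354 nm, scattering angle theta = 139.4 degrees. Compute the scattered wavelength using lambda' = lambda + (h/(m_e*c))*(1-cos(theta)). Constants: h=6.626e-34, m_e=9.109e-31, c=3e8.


Compton wavelength: h/(m_e*c) = 2.4247e-12 m
d_lambda = 2.4247e-12 * (1 - cos(139.4 deg))
= 2.4247e-12 * 1.759271
= 4.2657e-12 m = 0.004266 nm
lambda' = 0.0354 + 0.004266
= 0.039666 nm

0.039666


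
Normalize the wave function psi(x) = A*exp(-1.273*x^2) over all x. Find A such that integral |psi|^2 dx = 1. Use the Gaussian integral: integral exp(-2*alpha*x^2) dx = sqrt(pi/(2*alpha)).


integral |psi|^2 dx = A^2 * sqrt(pi/(2*alpha)) = 1
A^2 = sqrt(2*alpha/pi)
= sqrt(2 * 1.273 / pi)
= 0.900232
A = sqrt(0.900232)
= 0.9488

0.9488


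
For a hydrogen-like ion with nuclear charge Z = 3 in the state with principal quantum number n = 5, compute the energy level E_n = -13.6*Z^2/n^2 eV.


E_n = -13.6 * Z^2 / n^2
= -13.6 * 3^2 / 5^2
= -13.6 * 9 / 25
= -4.896 eV

-4.896


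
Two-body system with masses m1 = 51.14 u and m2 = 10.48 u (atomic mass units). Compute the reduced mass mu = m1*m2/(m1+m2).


mu = m1 * m2 / (m1 + m2)
= 51.14 * 10.48 / (51.14 + 10.48)
= 535.9472 / 61.62
= 8.6976 u

8.6976


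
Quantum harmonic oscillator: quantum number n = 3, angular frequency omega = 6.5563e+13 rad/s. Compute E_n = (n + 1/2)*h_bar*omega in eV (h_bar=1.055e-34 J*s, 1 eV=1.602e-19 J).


E = (n + 1/2) * h_bar * omega
= (3 + 0.5) * 1.055e-34 * 6.5563e+13
= 3.5 * 6.9169e-21
= 2.4209e-20 J
= 0.1511 eV

0.1511


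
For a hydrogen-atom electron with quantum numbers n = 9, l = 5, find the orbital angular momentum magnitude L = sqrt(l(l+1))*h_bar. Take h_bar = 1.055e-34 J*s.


L = sqrt(l*(l+1)) * h_bar
= sqrt(5 * 6) * 1.055e-34
= sqrt(30) * 1.055e-34
= 5.4772 * 1.055e-34
= 5.7785e-34 J*s

5.7785e-34


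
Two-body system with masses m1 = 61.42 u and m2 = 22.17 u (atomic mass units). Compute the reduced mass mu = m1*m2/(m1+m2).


mu = m1 * m2 / (m1 + m2)
= 61.42 * 22.17 / (61.42 + 22.17)
= 1361.6814 / 83.59
= 16.29 u

16.29


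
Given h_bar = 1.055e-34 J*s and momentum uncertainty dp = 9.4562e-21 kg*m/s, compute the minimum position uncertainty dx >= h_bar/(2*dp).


dx = h_bar / (2 * dp)
= 1.055e-34 / (2 * 9.4562e-21)
= 1.055e-34 / 1.8912e-20
= 5.5784e-15 m

5.5784e-15


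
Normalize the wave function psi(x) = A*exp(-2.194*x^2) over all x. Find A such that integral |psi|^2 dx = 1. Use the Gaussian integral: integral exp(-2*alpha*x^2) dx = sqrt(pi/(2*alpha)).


integral |psi|^2 dx = A^2 * sqrt(pi/(2*alpha)) = 1
A^2 = sqrt(2*alpha/pi)
= sqrt(2 * 2.194 / pi)
= 1.181839
A = sqrt(1.181839)
= 1.0871

1.0871


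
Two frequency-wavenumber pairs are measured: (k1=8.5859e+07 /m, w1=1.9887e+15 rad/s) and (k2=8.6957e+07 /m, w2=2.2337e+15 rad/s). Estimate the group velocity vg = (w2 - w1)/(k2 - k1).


vg = (w2 - w1) / (k2 - k1)
= (2.2337e+15 - 1.9887e+15) / (8.6957e+07 - 8.5859e+07)
= 2.4500e+14 / 1.0980e+06
= 2.2313e+08 m/s

2.2313e+08


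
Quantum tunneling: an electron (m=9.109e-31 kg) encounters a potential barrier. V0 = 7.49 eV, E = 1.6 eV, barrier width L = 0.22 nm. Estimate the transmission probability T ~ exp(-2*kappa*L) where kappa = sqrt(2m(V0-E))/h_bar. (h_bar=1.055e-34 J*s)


V0 - E = 5.89 eV = 9.4358e-19 J
kappa = sqrt(2 * m * (V0-E)) / h_bar
= sqrt(2 * 9.109e-31 * 9.4358e-19) / 1.055e-34
= 1.2428e+10 /m
2*kappa*L = 2 * 1.2428e+10 * 0.22e-9
= 5.4681
T = exp(-5.4681) = 4.219081e-03

4.219081e-03


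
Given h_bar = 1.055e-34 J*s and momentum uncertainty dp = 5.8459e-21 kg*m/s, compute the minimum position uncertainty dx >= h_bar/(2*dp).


dx = h_bar / (2 * dp)
= 1.055e-34 / (2 * 5.8459e-21)
= 1.055e-34 / 1.1692e-20
= 9.0234e-15 m

9.0234e-15


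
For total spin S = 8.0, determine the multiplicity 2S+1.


Spin multiplicity = 2S + 1
= 2 * 8.0 + 1
= 16.0 + 1
= 17

17


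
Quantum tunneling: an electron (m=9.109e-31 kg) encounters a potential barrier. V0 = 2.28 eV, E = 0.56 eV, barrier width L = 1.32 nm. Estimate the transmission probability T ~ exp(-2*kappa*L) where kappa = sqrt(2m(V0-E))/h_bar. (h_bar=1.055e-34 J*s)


V0 - E = 1.72 eV = 2.7554e-19 J
kappa = sqrt(2 * m * (V0-E)) / h_bar
= sqrt(2 * 9.109e-31 * 2.7554e-19) / 1.055e-34
= 6.7157e+09 /m
2*kappa*L = 2 * 6.7157e+09 * 1.32e-9
= 17.7295
T = exp(-17.7295) = 1.996005e-08

1.996005e-08


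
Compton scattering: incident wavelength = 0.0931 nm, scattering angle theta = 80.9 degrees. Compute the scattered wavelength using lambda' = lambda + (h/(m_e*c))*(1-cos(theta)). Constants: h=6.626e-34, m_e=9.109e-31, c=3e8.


Compton wavelength: h/(m_e*c) = 2.4247e-12 m
d_lambda = 2.4247e-12 * (1 - cos(80.9 deg))
= 2.4247e-12 * 0.841842
= 2.0412e-12 m = 0.002041 nm
lambda' = 0.0931 + 0.002041
= 0.095141 nm

0.095141


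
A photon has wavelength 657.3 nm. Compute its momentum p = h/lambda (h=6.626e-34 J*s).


p = h / lambda
= 6.626e-34 / (657.3e-9)
= 6.626e-34 / 6.5730e-07
= 1.0081e-27 kg*m/s

1.0081e-27


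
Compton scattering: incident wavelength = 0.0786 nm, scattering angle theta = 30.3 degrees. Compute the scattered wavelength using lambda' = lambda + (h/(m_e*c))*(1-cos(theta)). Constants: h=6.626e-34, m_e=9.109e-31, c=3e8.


Compton wavelength: h/(m_e*c) = 2.4247e-12 m
d_lambda = 2.4247e-12 * (1 - cos(30.3 deg))
= 2.4247e-12 * 0.136604
= 3.3123e-13 m = 0.000331 nm
lambda' = 0.0786 + 0.000331
= 0.078931 nm

0.078931


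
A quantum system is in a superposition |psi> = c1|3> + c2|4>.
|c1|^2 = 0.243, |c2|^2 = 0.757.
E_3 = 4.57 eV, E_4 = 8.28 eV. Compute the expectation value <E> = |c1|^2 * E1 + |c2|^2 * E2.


<E> = |c1|^2 * E1 + |c2|^2 * E2
= 0.243 * 4.57 + 0.757 * 8.28
= 1.1105 + 6.268
= 7.3785 eV

7.3785


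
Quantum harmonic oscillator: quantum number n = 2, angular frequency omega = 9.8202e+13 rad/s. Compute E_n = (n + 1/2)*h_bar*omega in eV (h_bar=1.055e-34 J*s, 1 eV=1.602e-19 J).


E = (n + 1/2) * h_bar * omega
= (2 + 0.5) * 1.055e-34 * 9.8202e+13
= 2.5 * 1.0360e-20
= 2.5901e-20 J
= 0.1617 eV

0.1617


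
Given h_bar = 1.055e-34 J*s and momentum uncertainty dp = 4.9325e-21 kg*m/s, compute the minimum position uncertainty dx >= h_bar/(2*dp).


dx = h_bar / (2 * dp)
= 1.055e-34 / (2 * 4.9325e-21)
= 1.055e-34 / 9.8650e-21
= 1.0694e-14 m

1.0694e-14


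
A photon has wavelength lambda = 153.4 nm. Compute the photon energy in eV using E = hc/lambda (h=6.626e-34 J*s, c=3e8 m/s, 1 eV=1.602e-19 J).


E = hc / lambda
= (6.626e-34)(3e8) / (153.4e-9)
= 1.9878e-25 / 1.5340e-07
= 1.2958e-18 J
Converting to eV: 1.2958e-18 / 1.602e-19
= 8.0888 eV

8.0888


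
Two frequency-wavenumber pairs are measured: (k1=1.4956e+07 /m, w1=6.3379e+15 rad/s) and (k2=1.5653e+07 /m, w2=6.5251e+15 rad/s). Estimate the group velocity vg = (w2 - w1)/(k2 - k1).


vg = (w2 - w1) / (k2 - k1)
= (6.5251e+15 - 6.3379e+15) / (1.5653e+07 - 1.4956e+07)
= 1.8720e+14 / 6.9700e+05
= 2.6858e+08 m/s

2.6858e+08


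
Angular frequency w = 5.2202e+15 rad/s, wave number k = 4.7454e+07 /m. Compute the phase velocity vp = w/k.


vp = w / k
= 5.2202e+15 / 4.7454e+07
= 1.1001e+08 m/s

1.1001e+08


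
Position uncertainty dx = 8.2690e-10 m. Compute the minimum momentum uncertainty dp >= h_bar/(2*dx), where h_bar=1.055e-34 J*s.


dp = h_bar / (2 * dx)
= 1.055e-34 / (2 * 8.2690e-10)
= 1.055e-34 / 1.6538e-09
= 6.3792e-26 kg*m/s

6.3792e-26


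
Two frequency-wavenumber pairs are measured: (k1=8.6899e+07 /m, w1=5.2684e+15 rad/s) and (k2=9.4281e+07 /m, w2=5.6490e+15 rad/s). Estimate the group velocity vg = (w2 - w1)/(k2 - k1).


vg = (w2 - w1) / (k2 - k1)
= (5.6490e+15 - 5.2684e+15) / (9.4281e+07 - 8.6899e+07)
= 3.8060e+14 / 7.3820e+06
= 5.1558e+07 m/s

5.1558e+07


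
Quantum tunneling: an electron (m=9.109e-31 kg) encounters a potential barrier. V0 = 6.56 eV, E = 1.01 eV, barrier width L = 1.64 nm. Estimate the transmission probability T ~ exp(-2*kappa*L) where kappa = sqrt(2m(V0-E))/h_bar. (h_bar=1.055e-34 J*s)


V0 - E = 5.55 eV = 8.8911e-19 J
kappa = sqrt(2 * m * (V0-E)) / h_bar
= sqrt(2 * 9.109e-31 * 8.8911e-19) / 1.055e-34
= 1.2064e+10 /m
2*kappa*L = 2 * 1.2064e+10 * 1.64e-9
= 39.5685
T = exp(-39.5685) = 6.540682e-18

6.540682e-18


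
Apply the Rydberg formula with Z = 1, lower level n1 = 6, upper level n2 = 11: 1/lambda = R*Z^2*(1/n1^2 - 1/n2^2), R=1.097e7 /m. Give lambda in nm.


1/lambda = R * Z^2 * (1/n1^2 - 1/n2^2)
= 1.097e7 * 1^2 * (1/6^2 - 1/11^2)
= 1.097e7 * 1 * (0.027778 - 0.008264)
= 2.1406e+05 /m
lambda = 1 / 2.1406e+05
= 4671.5642 nm

4671.5642


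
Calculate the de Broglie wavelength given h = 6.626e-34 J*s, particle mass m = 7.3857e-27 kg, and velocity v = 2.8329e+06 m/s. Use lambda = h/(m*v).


lambda = h / (m * v)
= 6.626e-34 / (7.3857e-27 * 2.8329e+06)
= 6.626e-34 / 2.0923e-20
= 3.1669e-14 m

3.1669e-14


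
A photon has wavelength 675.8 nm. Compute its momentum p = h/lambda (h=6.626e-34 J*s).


p = h / lambda
= 6.626e-34 / (675.8e-9)
= 6.626e-34 / 6.7580e-07
= 9.8047e-28 kg*m/s

9.8047e-28


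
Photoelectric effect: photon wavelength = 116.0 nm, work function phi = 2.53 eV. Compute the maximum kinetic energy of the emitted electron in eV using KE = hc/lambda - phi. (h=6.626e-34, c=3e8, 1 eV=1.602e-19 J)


E_photon = hc / lambda
= (6.626e-34)(3e8) / (116.0e-9)
= 1.7136e-18 J
= 10.6968 eV
KE = E_photon - phi
= 10.6968 - 2.53
= 8.1668 eV

8.1668


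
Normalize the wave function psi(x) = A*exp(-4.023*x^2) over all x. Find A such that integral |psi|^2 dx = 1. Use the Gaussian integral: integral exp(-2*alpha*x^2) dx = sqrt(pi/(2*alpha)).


integral |psi|^2 dx = A^2 * sqrt(pi/(2*alpha)) = 1
A^2 = sqrt(2*alpha/pi)
= sqrt(2 * 4.023 / pi)
= 1.60035
A = sqrt(1.60035)
= 1.265

1.265


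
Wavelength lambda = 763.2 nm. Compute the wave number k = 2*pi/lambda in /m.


k = 2 * pi / lambda
= 6.2832 / (763.2e-9)
= 6.2832 / 7.6320e-07
= 8.2327e+06 /m

8.2327e+06


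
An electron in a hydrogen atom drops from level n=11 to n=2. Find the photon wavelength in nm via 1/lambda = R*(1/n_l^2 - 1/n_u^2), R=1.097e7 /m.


1/lambda = R * (1/n_l^2 - 1/n_u^2)
= 1.097e7 * (1/2^2 - 1/11^2)
= 1.097e7 * (0.25 - 0.008264)
= 1.097e7 * 0.241736
= 2.6518e+06 /m
lambda = 1 / 2.6518e+06 = 377.0968 nm

377.0968
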